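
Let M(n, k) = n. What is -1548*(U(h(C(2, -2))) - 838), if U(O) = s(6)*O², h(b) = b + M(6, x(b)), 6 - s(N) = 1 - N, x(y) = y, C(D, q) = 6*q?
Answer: 684216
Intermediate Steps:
s(N) = 5 + N (s(N) = 6 - (1 - N) = 6 + (-1 + N) = 5 + N)
h(b) = 6 + b (h(b) = b + 6 = 6 + b)
U(O) = 11*O² (U(O) = (5 + 6)*O² = 11*O²)
-1548*(U(h(C(2, -2))) - 838) = -1548*(11*(6 + 6*(-2))² - 838) = -1548*(11*(6 - 12)² - 838) = -1548*(11*(-6)² - 838) = -1548*(11*36 - 838) = -1548*(396 - 838) = -1548*(-442) = 684216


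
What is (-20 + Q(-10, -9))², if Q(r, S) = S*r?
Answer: 4900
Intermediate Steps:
(-20 + Q(-10, -9))² = (-20 - 9*(-10))² = (-20 + 90)² = 70² = 4900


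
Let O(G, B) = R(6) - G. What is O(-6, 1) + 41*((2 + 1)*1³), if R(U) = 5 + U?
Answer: 140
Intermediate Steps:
O(G, B) = 11 - G (O(G, B) = (5 + 6) - G = 11 - G)
O(-6, 1) + 41*((2 + 1)*1³) = (11 - 1*(-6)) + 41*((2 + 1)*1³) = (11 + 6) + 41*(3*1) = 17 + 41*3 = 17 + 123 = 140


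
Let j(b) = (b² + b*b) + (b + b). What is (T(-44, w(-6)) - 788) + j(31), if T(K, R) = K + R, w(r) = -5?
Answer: 1147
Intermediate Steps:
j(b) = 2*b + 2*b² (j(b) = (b² + b²) + 2*b = 2*b² + 2*b = 2*b + 2*b²)
(T(-44, w(-6)) - 788) + j(31) = ((-44 - 5) - 788) + 2*31*(1 + 31) = (-49 - 788) + 2*31*32 = -837 + 1984 = 1147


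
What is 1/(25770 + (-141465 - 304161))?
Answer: -1/419856 ≈ -2.3818e-6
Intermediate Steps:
1/(25770 + (-141465 - 304161)) = 1/(25770 - 445626) = 1/(-419856) = -1/419856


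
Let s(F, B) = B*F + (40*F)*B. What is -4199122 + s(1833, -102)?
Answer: -11864728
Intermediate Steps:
s(F, B) = 41*B*F (s(F, B) = B*F + 40*B*F = 41*B*F)
-4199122 + s(1833, -102) = -4199122 + 41*(-102)*1833 = -4199122 - 7665606 = -11864728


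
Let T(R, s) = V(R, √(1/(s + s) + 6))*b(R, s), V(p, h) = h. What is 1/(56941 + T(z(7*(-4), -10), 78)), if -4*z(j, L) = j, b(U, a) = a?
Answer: 56941/3242240938 - √36543/3242240938 ≈ 1.7503e-5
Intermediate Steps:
z(j, L) = -j/4
T(R, s) = s*√(6 + 1/(2*s)) (T(R, s) = √(1/(s + s) + 6)*s = √(1/(2*s) + 6)*s = √(6 + 1/(2*s))*s = s*√(6 + 1/(2*s)))
1/(56941 + T(z(7*(-4), -10), 78)) = 1/(56941 + (½)*78*√(24 + 2/78)) = 1/(56941 + (½)*78*√(24 + 2*(1/78))) = 1/(56941 + (½)*78*√(24 + 1/39)) = 1/(56941 + (½)*78*√(937/39)) = 1/(56941 + (½)*78*(√36543/39)) = 1/(56941 + √36543)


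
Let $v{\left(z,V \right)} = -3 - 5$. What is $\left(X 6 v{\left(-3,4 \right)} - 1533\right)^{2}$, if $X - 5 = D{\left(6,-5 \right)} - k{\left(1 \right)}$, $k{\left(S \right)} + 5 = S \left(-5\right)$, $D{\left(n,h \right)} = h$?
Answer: $4052169$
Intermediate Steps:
$k{\left(S \right)} = -5 - 5 S$ ($k{\left(S \right)} = -5 + S \left(-5\right) = -5 - 5 S$)
$v{\left(z,V \right)} = -8$ ($v{\left(z,V \right)} = -3 - 5 = -8$)
$X = 10$ ($X = 5 - -5 = 5 + \left(-5 + 10\right) = 5 + 5 = 10$)
$\left(X 6 v{\left(-3,4 \right)} - 1533\right)^{2} = \left(10 \cdot 6 \left(-8\right) - 1533\right)^{2} = \left(60 \left(-8\right) - 1533\right)^{2} = \left(-480 - 1533\right)^{2} = \left(-2013\right)^{2} = 4052169$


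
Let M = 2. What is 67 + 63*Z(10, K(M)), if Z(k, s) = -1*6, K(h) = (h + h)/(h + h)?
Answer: -311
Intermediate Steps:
K(h) = 1 (K(h) = (2*h)/((2*h)) = (2*h)*(1/(2*h)) = 1)
Z(k, s) = -6
67 + 63*Z(10, K(M)) = 67 + 63*(-6) = 67 - 378 = -311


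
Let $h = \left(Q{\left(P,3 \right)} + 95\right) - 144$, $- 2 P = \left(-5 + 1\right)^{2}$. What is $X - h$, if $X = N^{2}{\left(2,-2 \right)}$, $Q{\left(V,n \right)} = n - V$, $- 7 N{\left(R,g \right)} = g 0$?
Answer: $38$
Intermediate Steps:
$N{\left(R,g \right)} = 0$ ($N{\left(R,g \right)} = - \frac{g 0}{7} = \left(- \frac{1}{7}\right) 0 = 0$)
$P = -8$ ($P = - \frac{\left(-5 + 1\right)^{2}}{2} = - \frac{\left(-4\right)^{2}}{2} = \left(- \frac{1}{2}\right) 16 = -8$)
$X = 0$ ($X = 0^{2} = 0$)
$h = -38$ ($h = \left(\left(3 - -8\right) + 95\right) - 144 = \left(\left(3 + 8\right) + 95\right) - 144 = \left(11 + 95\right) - 144 = 106 - 144 = -38$)
$X - h = 0 - -38 = 0 + 38 = 38$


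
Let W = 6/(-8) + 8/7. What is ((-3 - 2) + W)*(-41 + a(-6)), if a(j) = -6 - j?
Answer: 5289/28 ≈ 188.89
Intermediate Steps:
W = 11/28 (W = 6*(-⅛) + 8*(⅐) = -¾ + 8/7 = 11/28 ≈ 0.39286)
((-3 - 2) + W)*(-41 + a(-6)) = ((-3 - 2) + 11/28)*(-41 + (-6 - 1*(-6))) = (-5 + 11/28)*(-41 + (-6 + 6)) = -129*(-41 + 0)/28 = -129/28*(-41) = 5289/28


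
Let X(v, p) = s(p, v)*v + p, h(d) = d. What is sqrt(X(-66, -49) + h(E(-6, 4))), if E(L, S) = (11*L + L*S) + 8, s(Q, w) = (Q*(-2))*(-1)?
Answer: sqrt(6337) ≈ 79.605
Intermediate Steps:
s(Q, w) = 2*Q (s(Q, w) = -2*Q*(-1) = 2*Q)
E(L, S) = 8 + 11*L + L*S
X(v, p) = p + 2*p*v (X(v, p) = (2*p)*v + p = 2*p*v + p = p + 2*p*v)
sqrt(X(-66, -49) + h(E(-6, 4))) = sqrt(-49*(1 + 2*(-66)) + (8 + 11*(-6) - 6*4)) = sqrt(-49*(1 - 132) + (8 - 66 - 24)) = sqrt(-49*(-131) - 82) = sqrt(6419 - 82) = sqrt(6337)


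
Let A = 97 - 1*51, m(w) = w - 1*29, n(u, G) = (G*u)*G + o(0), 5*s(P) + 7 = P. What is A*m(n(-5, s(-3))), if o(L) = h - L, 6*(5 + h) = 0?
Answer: -2484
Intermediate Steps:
h = -5 (h = -5 + (⅙)*0 = -5 + 0 = -5)
o(L) = -5 - L
s(P) = -7/5 + P/5
n(u, G) = -5 + u*G² (n(u, G) = (G*u)*G + (-5 - 1*0) = u*G² + (-5 + 0) = u*G² - 5 = -5 + u*G²)
m(w) = -29 + w (m(w) = w - 29 = -29 + w)
A = 46 (A = 97 - 51 = 46)
A*m(n(-5, s(-3))) = 46*(-29 + (-5 - 5*(-7/5 + (⅕)*(-3))²)) = 46*(-29 + (-5 - 5*(-7/5 - ⅗)²)) = 46*(-29 + (-5 - 5*(-2)²)) = 46*(-29 + (-5 - 5*4)) = 46*(-29 + (-5 - 20)) = 46*(-29 - 25) = 46*(-54) = -2484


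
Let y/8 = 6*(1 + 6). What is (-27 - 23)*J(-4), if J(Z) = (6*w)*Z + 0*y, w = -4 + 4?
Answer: 0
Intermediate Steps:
w = 0
y = 336 (y = 8*(6*(1 + 6)) = 8*(6*7) = 8*42 = 336)
J(Z) = 0 (J(Z) = (6*0)*Z + 0*336 = 0*Z + 0 = 0 + 0 = 0)
(-27 - 23)*J(-4) = (-27 - 23)*0 = -50*0 = 0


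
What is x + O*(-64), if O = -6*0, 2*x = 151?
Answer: 151/2 ≈ 75.500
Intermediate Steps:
x = 151/2 (x = (½)*151 = 151/2 ≈ 75.500)
O = 0
x + O*(-64) = 151/2 + 0*(-64) = 151/2 + 0 = 151/2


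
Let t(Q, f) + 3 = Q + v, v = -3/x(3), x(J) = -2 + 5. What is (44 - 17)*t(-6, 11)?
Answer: -270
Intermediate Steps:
x(J) = 3
v = -1 (v = -3/3 = -3*1/3 = -1)
t(Q, f) = -4 + Q (t(Q, f) = -3 + (Q - 1) = -3 + (-1 + Q) = -4 + Q)
(44 - 17)*t(-6, 11) = (44 - 17)*(-4 - 6) = 27*(-10) = -270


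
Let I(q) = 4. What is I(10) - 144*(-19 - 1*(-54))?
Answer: -5036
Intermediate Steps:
I(10) - 144*(-19 - 1*(-54)) = 4 - 144*(-19 - 1*(-54)) = 4 - 144*(-19 + 54) = 4 - 144*35 = 4 - 5040 = -5036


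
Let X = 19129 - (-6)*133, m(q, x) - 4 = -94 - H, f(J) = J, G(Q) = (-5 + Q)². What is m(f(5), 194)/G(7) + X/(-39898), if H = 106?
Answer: -1974929/39898 ≈ -49.499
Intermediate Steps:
m(q, x) = -196 (m(q, x) = 4 + (-94 - 1*106) = 4 + (-94 - 106) = 4 - 200 = -196)
X = 19927 (X = 19129 - 1*(-798) = 19129 + 798 = 19927)
m(f(5), 194)/G(7) + X/(-39898) = -196/(-5 + 7)² + 19927/(-39898) = -196/(2²) + 19927*(-1/39898) = -196/4 - 19927/39898 = -196*¼ - 19927/39898 = -49 - 19927/39898 = -1974929/39898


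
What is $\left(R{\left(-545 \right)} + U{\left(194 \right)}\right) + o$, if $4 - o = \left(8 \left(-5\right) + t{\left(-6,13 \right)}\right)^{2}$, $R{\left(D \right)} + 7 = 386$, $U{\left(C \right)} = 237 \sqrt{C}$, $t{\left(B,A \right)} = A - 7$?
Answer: $-773 + 237 \sqrt{194} \approx 2528.0$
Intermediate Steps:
$t{\left(B,A \right)} = -7 + A$
$R{\left(D \right)} = 379$ ($R{\left(D \right)} = -7 + 386 = 379$)
$o = -1152$ ($o = 4 - \left(8 \left(-5\right) + \left(-7 + 13\right)\right)^{2} = 4 - \left(-40 + 6\right)^{2} = 4 - \left(-34\right)^{2} = 4 - 1156 = -1152$)
$\left(R{\left(-545 \right)} + U{\left(194 \right)}\right) + o = \left(379 + 237 \sqrt{194}\right) - 1152 = -773 + 237 \sqrt{194}$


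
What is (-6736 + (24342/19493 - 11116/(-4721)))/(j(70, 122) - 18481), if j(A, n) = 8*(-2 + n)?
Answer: 88508369234/230342211859 ≈ 0.38425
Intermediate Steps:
j(A, n) = -16 + 8*n
(-6736 + (24342/19493 - 11116/(-4721)))/(j(70, 122) - 18481) = (-6736 + (24342/19493 - 11116/(-4721)))/((-16 + 8*122) - 18481) = (-6736 + (24342*(1/19493) - 11116*(-1/4721)))/((-16 + 976) - 18481) = (-6736 + (24342/19493 + 11116/4721))/(960 - 18481) = (-6736 + 331602770/92026453)/(-17521) = -619558584638/92026453*(-1/17521) = 88508369234/230342211859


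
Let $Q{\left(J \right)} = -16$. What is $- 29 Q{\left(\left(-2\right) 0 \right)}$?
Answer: $464$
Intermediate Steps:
$- 29 Q{\left(\left(-2\right) 0 \right)} = \left(-29\right) \left(-16\right) = 464$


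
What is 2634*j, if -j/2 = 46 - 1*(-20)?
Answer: -347688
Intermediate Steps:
j = -132 (j = -2*(46 - 1*(-20)) = -2*(46 + 20) = -2*66 = -132)
2634*j = 2634*(-132) = -347688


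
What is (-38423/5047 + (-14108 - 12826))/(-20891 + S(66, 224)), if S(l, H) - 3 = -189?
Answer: 19424903/15196517 ≈ 1.2782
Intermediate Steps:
S(l, H) = -186 (S(l, H) = 3 - 189 = -186)
(-38423/5047 + (-14108 - 12826))/(-20891 + S(66, 224)) = (-38423/5047 + (-14108 - 12826))/(-20891 - 186) = (-38423*1/5047 - 26934)/(-21077) = (-5489/721 - 26934)*(-1/21077) = -19424903/721*(-1/21077) = 19424903/15196517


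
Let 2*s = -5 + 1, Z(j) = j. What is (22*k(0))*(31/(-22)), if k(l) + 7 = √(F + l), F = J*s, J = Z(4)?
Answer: 217 - 62*I*√2 ≈ 217.0 - 87.681*I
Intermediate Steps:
s = -2 (s = (-5 + 1)/2 = (½)*(-4) = -2)
J = 4
F = -8 (F = 4*(-2) = -8)
k(l) = -7 + √(-8 + l)
(22*k(0))*(31/(-22)) = (22*(-7 + √(-8 + 0)))*(31/(-22)) = (22*(-7 + √(-8)))*(31*(-1/22)) = (22*(-7 + 2*I*√2))*(-31/22) = (-154 + 44*I*√2)*(-31/22) = 217 - 62*I*√2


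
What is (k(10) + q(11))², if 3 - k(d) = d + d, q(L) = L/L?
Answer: 256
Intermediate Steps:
q(L) = 1
k(d) = 3 - 2*d (k(d) = 3 - (d + d) = 3 - 2*d)
(k(10) + q(11))² = ((3 - 2*10) + 1)² = ((3 - 20) + 1)² = (-17 + 1)² = (-16)² = 256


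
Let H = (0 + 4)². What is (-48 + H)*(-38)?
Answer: 1216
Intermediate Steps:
H = 16 (H = 4² = 16)
(-48 + H)*(-38) = (-48 + 16)*(-38) = -32*(-38) = 1216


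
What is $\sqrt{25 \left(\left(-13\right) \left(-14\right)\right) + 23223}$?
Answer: $\sqrt{27773} \approx 166.65$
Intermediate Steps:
$\sqrt{25 \left(\left(-13\right) \left(-14\right)\right) + 23223} = \sqrt{25 \cdot 182 + 23223} = \sqrt{4550 + 23223} = \sqrt{27773}$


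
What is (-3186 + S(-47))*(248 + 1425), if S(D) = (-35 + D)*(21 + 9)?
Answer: -9445758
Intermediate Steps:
S(D) = -1050 + 30*D (S(D) = (-35 + D)*30 = -1050 + 30*D)
(-3186 + S(-47))*(248 + 1425) = (-3186 + (-1050 + 30*(-47)))*(248 + 1425) = (-3186 + (-1050 - 1410))*1673 = (-3186 - 2460)*1673 = -5646*1673 = -9445758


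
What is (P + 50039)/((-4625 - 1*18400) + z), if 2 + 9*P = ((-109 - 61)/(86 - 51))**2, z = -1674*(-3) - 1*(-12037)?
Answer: -22068257/2631006 ≈ -8.3878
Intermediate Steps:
z = 17059 (z = 5022 + 12037 = 17059)
P = 1058/441 (P = -2/9 + ((-109 - 61)/(86 - 51))**2/9 = -2/9 + (-170/35)**2/9 = -2/9 + (-170*1/35)**2/9 = -2/9 + (-34/7)**2/9 = -2/9 + (1/9)*(1156/49) = -2/9 + 1156/441 = 1058/441 ≈ 2.3991)
(P + 50039)/((-4625 - 1*18400) + z) = (1058/441 + 50039)/((-4625 - 1*18400) + 17059) = 22068257/(441*((-4625 - 18400) + 17059)) = 22068257/(441*(-23025 + 17059)) = (22068257/441)/(-5966) = (22068257/441)*(-1/5966) = -22068257/2631006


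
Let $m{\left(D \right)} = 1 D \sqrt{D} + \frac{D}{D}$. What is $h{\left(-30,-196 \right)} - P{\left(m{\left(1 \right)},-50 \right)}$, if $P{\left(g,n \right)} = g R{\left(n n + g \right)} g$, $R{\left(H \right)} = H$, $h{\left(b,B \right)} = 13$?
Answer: $-9995$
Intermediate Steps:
$m{\left(D \right)} = 1 + D^{\frac{3}{2}}$ ($m{\left(D \right)} = 1 D^{\frac{3}{2}} + 1 = D^{\frac{3}{2}} + 1 = 1 + D^{\frac{3}{2}}$)
$P{\left(g,n \right)} = g^{2} \left(g + n^{2}\right)$ ($P{\left(g,n \right)} = g \left(n n + g\right) g = g \left(n^{2} + g\right) g = g \left(g + n^{2}\right) g = g^{2} \left(g + n^{2}\right)$)
$h{\left(-30,-196 \right)} - P{\left(m{\left(1 \right)},-50 \right)} = 13 - \left(1 + 1^{\frac{3}{2}}\right)^{2} \left(\left(1 + 1^{\frac{3}{2}}\right) + \left(-50\right)^{2}\right) = 13 - \left(1 + 1\right)^{2} \left(\left(1 + 1\right) + 2500\right) = 13 - 2^{2} \left(2 + 2500\right) = 13 - 4 \cdot 2502 = 13 - 10008 = -9995$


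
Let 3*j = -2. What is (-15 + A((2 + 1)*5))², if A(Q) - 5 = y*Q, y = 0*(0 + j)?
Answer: 100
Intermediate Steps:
j = -⅔ (j = (⅓)*(-2) = -⅔ ≈ -0.66667)
y = 0 (y = 0*(0 - ⅔) = 0*(-⅔) = 0)
A(Q) = 5 (A(Q) = 5 + 0*Q = 5 + 0 = 5)
(-15 + A((2 + 1)*5))² = (-15 + 5)² = (-10)² = 100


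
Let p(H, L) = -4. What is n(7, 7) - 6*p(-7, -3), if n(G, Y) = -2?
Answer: 22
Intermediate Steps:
n(7, 7) - 6*p(-7, -3) = -2 - 6*(-4) = -2 + 24 = 22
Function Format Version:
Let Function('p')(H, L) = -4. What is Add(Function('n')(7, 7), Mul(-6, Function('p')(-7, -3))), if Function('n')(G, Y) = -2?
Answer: 22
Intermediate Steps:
Add(Function('n')(7, 7), Mul(-6, Function('p')(-7, -3))) = Add(-2, Mul(-6, -4)) = Add(-2, 24) = 22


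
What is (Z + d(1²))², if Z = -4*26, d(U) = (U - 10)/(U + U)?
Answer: 47089/4 ≈ 11772.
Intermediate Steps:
d(U) = (-10 + U)/(2*U) (d(U) = (-10 + U)/((2*U)) = (-10 + U)*(1/(2*U)) = (-10 + U)/(2*U))
Z = -104
(Z + d(1²))² = (-104 + (-10 + 1²)/(2*(1²)))² = (-104 + (½)*(-10 + 1)/1)² = (-104 + (½)*1*(-9))² = (-104 - 9/2)² = (-217/2)² = 47089/4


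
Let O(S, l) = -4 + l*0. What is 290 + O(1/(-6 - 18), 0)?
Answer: 286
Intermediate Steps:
O(S, l) = -4 (O(S, l) = -4 + 0 = -4)
290 + O(1/(-6 - 18), 0) = 290 - 4 = 286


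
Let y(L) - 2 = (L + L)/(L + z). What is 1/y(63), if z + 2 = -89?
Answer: -⅖ ≈ -0.40000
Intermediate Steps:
z = -91 (z = -2 - 89 = -91)
y(L) = 2 + 2*L/(-91 + L) (y(L) = 2 + (L + L)/(L - 91) = 2 + (2*L)/(-91 + L) = 2 + 2*L/(-91 + L))
1/y(63) = 1/(2*(-91 + 2*63)/(-91 + 63)) = 1/(2*(-91 + 126)/(-28)) = 1/(2*(-1/28)*35) = 1/(-5/2) = -⅖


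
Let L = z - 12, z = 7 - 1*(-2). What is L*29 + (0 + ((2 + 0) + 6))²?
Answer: -23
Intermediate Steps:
z = 9 (z = 7 + 2 = 9)
L = -3 (L = 9 - 12 = -3)
L*29 + (0 + ((2 + 0) + 6))² = -3*29 + (0 + ((2 + 0) + 6))² = -87 + (0 + (2 + 6))² = -87 + (0 + 8)² = -87 + 8² = -87 + 64 = -23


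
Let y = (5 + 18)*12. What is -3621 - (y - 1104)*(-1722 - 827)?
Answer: -2114193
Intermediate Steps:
y = 276 (y = 23*12 = 276)
-3621 - (y - 1104)*(-1722 - 827) = -3621 - (276 - 1104)*(-1722 - 827) = -3621 - (-828)*(-2549) = -3621 - 1*2110572 = -3621 - 2110572 = -2114193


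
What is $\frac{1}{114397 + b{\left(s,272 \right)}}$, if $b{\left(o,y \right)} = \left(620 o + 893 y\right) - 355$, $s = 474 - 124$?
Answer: $\frac{1}{573938} \approx 1.7423 \cdot 10^{-6}$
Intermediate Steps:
$s = 350$ ($s = 474 - 124 = 350$)
$b{\left(o,y \right)} = -355 + 620 o + 893 y$
$\frac{1}{114397 + b{\left(s,272 \right)}} = \frac{1}{114397 + \left(-355 + 620 \cdot 350 + 893 \cdot 272\right)} = \frac{1}{114397 + \left(-355 + 217000 + 242896\right)} = \frac{1}{114397 + 459541} = \frac{1}{573938}$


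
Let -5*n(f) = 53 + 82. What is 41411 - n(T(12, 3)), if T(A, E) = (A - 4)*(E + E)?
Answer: 41438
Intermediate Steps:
T(A, E) = 2*E*(-4 + A) (T(A, E) = (-4 + A)*(2*E) = 2*E*(-4 + A))
n(f) = -27 (n(f) = -(53 + 82)/5 = -1/5*135 = -27)
41411 - n(T(12, 3)) = 41411 - 1*(-27) = 41411 + 27 = 41438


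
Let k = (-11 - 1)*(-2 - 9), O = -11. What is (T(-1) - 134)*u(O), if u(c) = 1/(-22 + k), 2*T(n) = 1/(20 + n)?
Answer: -5091/4180 ≈ -1.2179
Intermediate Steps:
k = 132 (k = -12*(-11) = 132)
T(n) = 1/(2*(20 + n))
u(c) = 1/110 (u(c) = 1/(-22 + 132) = 1/110)
(T(-1) - 134)*u(O) = (1/(2*(20 - 1)) - 134)*(1/110) = ((½)/19 - 134)*(1/110) = ((½)*(1/19) - 134)*(1/110) = (1/38 - 134)*(1/110) = -5091/38*1/110 = -5091/4180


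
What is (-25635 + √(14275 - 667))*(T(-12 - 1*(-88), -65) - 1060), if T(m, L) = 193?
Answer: 22225545 - 15606*√42 ≈ 2.2124e+7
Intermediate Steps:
(-25635 + √(14275 - 667))*(T(-12 - 1*(-88), -65) - 1060) = (-25635 + √(14275 - 667))*(193 - 1060) = (-25635 + √13608)*(-867) = (-25635 + 18*√42)*(-867) = 22225545 - 15606*√42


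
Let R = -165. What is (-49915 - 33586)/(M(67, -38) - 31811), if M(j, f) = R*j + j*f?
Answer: 83501/45412 ≈ 1.8387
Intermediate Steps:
M(j, f) = -165*j + f*j (M(j, f) = -165*j + j*f = -165*j + f*j)
(-49915 - 33586)/(M(67, -38) - 31811) = (-49915 - 33586)/(67*(-165 - 38) - 31811) = -83501/(67*(-203) - 31811) = -83501/(-13601 - 31811) = -83501/(-45412) = -83501*(-1/45412) = 83501/45412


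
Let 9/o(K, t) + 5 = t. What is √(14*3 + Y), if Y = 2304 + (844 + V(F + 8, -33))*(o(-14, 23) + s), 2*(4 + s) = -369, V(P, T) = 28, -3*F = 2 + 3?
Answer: I*√161590 ≈ 401.98*I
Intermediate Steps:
o(K, t) = 9/(-5 + t)
F = -5/3 (F = -(2 + 3)/3 = -⅓*5 = -5/3 ≈ -1.6667)
s = -377/2 (s = -4 + (½)*(-369) = -4 - 369/2 = -377/2 ≈ -188.50)
Y = -161632 (Y = 2304 + (844 + 28)*(9/(-5 + 23) - 377/2) = 2304 + 872*(9/18 - 377/2) = 2304 + 872*(9*(1/18) - 377/2) = 2304 + 872*(½ - 377/2) = 2304 + 872*(-188) = 2304 - 163936 = -161632)
√(14*3 + Y) = √(14*3 - 161632) = √(42 - 161632) = √(-161590) = I*√161590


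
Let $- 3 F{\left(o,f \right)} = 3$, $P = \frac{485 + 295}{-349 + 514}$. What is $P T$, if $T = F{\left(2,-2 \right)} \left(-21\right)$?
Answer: $\frac{1092}{11} \approx 99.273$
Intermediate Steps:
$P = \frac{52}{11}$ ($P = \frac{780}{165} = 780 \cdot \frac{1}{165} = \frac{52}{11} \approx 4.7273$)
$F{\left(o,f \right)} = -1$ ($F{\left(o,f \right)} = \left(- \frac{1}{3}\right) 3 = -1$)
$T = 21$ ($T = \left(-1\right) \left(-21\right) = 21$)
$P T = \frac{52}{11} \cdot 21 = \frac{1092}{11}$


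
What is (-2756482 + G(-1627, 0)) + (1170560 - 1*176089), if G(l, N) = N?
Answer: -1762011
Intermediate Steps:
(-2756482 + G(-1627, 0)) + (1170560 - 1*176089) = (-2756482 + 0) + (1170560 - 1*176089) = -2756482 + (1170560 - 176089) = -2756482 + 994471 = -1762011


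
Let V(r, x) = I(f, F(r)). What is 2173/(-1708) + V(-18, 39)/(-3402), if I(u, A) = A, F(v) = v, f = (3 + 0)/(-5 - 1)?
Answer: -58427/46116 ≈ -1.2670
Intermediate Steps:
f = -½ (f = 3/(-6) = 3*(-⅙) = -½ ≈ -0.50000)
V(r, x) = r
2173/(-1708) + V(-18, 39)/(-3402) = 2173/(-1708) - 18/(-3402) = 2173*(-1/1708) - 18*(-1/3402) = -2173/1708 + 1/189 = -58427/46116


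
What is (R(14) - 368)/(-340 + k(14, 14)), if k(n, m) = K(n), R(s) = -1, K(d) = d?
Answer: 369/326 ≈ 1.1319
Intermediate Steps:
k(n, m) = n
(R(14) - 368)/(-340 + k(14, 14)) = (-1 - 368)/(-340 + 14) = -369/(-326) = -369*(-1/326) = 369/326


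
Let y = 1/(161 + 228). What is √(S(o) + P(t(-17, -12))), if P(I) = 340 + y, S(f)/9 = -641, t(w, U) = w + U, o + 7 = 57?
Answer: 2*I*√205380330/389 ≈ 73.682*I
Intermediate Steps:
o = 50 (o = -7 + 57 = 50)
t(w, U) = U + w
S(f) = -5769 (S(f) = 9*(-641) = -5769)
y = 1/389 ≈ 0.0025707
P(I) = 132261/389 (P(I) = 340 + 1/389 = 132261/389)
√(S(o) + P(t(-17, -12))) = √(-5769 + 132261/389) = √(-2111880/389) = 2*I*√205380330/389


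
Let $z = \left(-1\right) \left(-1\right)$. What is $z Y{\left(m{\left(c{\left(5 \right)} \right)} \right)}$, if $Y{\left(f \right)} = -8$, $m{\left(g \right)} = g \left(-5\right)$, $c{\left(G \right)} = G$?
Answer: $-8$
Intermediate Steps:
$m{\left(g \right)} = - 5 g$
$z = 1$
$z Y{\left(m{\left(c{\left(5 \right)} \right)} \right)} = 1 \left(-8\right) = -8$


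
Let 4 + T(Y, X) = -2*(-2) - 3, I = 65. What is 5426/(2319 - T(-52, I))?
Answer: 2713/1161 ≈ 2.3368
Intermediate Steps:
T(Y, X) = -3 (T(Y, X) = -4 + (-2*(-2) - 3) = -4 + (4 - 3) = -4 + 1 = -3)
5426/(2319 - T(-52, I)) = 5426/(2319 - 1*(-3)) = 5426/(2319 + 3) = 5426/2322 = 5426*(1/2322) = 2713/1161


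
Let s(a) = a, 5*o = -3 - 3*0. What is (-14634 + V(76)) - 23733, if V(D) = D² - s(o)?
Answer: -162952/5 ≈ -32590.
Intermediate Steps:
o = -⅗ (o = (-3 - 3*0)/5 = (-3 + 0)/5 = (⅕)*(-3) = -⅗ ≈ -0.60000)
V(D) = ⅗ + D² (V(D) = D² - 1*(-⅗) = D² + ⅗ = ⅗ + D²)
(-14634 + V(76)) - 23733 = (-14634 + (⅗ + 76²)) - 23733 = (-14634 + (⅗ + 5776)) - 23733 = (-14634 + 28883/5) - 23733 = -44287/5 - 23733 = -162952/5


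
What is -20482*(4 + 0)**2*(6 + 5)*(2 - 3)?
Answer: 3604832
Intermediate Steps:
-20482*(4 + 0)**2*(6 + 5)*(2 - 3) = -20482*4**2*11*(-1) = -327712*(-11) = -20482*(-176) = 3604832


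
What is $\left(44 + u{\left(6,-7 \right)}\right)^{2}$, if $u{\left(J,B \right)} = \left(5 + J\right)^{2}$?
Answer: $27225$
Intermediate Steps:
$\left(44 + u{\left(6,-7 \right)}\right)^{2} = \left(44 + \left(5 + 6\right)^{2}\right)^{2} = \left(44 + 11^{2}\right)^{2} = \left(44 + 121\right)^{2} = 165^{2} = 27225$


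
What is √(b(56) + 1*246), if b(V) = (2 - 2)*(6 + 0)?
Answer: √246 ≈ 15.684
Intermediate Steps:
b(V) = 0 (b(V) = 0*6 = 0)
√(b(56) + 1*246) = √(0 + 1*246) = √(0 + 246) = √246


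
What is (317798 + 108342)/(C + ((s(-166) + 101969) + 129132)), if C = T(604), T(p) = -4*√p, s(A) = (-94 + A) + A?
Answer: 98299844500/53210945961 + 3409120*√151/53210945961 ≈ 1.8481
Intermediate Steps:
s(A) = -94 + 2*A
C = -8*√151 ≈ -98.306
(317798 + 108342)/(C + ((s(-166) + 101969) + 129132)) = (317798 + 108342)/(-8*√151 + (((-94 + 2*(-166)) + 101969) + 129132)) = 426140/(-8*√151 + (((-94 - 332) + 101969) + 129132)) = 426140/(-8*√151 + ((-426 + 101969) + 129132)) = 426140/(-8*√151 + (101543 + 129132)) = 426140/(-8*√151 + 230675) = 426140/(230675 - 8*√151)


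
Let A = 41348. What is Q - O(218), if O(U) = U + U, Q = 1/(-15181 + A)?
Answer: -11408811/26167 ≈ -436.00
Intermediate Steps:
Q = 1/26167 (Q = 1/(-15181 + 41348) = 1/26167 ≈ 3.8216e-5)
O(U) = 2*U
Q - O(218) = 1/26167 - 2*218 = 1/26167 - 1*436 = 1/26167 - 436 = -11408811/26167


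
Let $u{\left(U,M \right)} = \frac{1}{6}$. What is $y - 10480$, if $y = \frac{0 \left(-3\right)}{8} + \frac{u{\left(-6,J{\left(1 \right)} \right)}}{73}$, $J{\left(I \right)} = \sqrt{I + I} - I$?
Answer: $- \frac{4590239}{438} \approx -10480.0$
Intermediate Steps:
$J{\left(I \right)} = - I + \sqrt{2} \sqrt{I}$ ($J{\left(I \right)} = \sqrt{2 I} - I = \sqrt{2} \sqrt{I} - I = - I + \sqrt{2} \sqrt{I}$)
$u{\left(U,M \right)} = \frac{1}{6}$
$y = \frac{1}{438}$ ($y = \frac{0 \left(-3\right)}{8} + \frac{1}{6 \cdot 73} = 0 \cdot \frac{1}{8} + \frac{1}{6} \cdot \frac{1}{73} = 0 + \frac{1}{438} = \frac{1}{438} \approx 0.0022831$)
$y - 10480 = \frac{1}{438} - 10480 = - \frac{4590239}{438}$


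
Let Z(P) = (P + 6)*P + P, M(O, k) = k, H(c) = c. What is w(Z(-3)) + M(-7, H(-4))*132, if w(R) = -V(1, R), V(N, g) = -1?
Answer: -527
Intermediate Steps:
Z(P) = P + P*(6 + P) (Z(P) = (6 + P)*P + P = P*(6 + P) + P = P + P*(6 + P))
w(R) = 1 (w(R) = -1*(-1) = 1)
w(Z(-3)) + M(-7, H(-4))*132 = 1 - 4*132 = 1 - 528 = -527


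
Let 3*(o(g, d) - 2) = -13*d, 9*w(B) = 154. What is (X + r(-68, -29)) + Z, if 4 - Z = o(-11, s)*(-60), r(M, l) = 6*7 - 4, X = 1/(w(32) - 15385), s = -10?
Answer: 382014973/138311 ≈ 2762.0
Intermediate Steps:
w(B) = 154/9 (w(B) = (⅑)*154 = 154/9)
o(g, d) = 2 - 13*d/3 (o(g, d) = 2 + (-13*d)/3 = 2 - 13*d/3)
X = -9/138311 (X = 1/(154/9 - 15385) = 1/(-138311/9) = -9/138311 ≈ -6.5071e-5)
r(M, l) = 38 (r(M, l) = 42 - 4 = 38)
Z = 2724 (Z = 4 - (2 - 13/3*(-10))*(-60) = 4 - (2 + 130/3)*(-60) = 4 - 136*(-60)/3 = 4 - 1*(-2720) = 4 + 2720 = 2724)
(X + r(-68, -29)) + Z = (-9/138311 + 38) + 2724 = 5255809/138311 + 2724 = 382014973/138311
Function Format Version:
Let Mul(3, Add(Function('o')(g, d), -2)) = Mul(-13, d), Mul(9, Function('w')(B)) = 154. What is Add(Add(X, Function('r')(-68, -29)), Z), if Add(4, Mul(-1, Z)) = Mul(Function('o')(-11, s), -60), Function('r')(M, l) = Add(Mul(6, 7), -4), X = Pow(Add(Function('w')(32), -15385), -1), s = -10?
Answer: Rational(382014973, 138311) ≈ 2762.0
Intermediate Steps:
Function('w')(B) = Rational(154, 9) (Function('w')(B) = Mul(Rational(1, 9), 154) = Rational(154, 9))
Function('o')(g, d) = Add(2, Mul(Rational(-13, 3), d)) (Function('o')(g, d) = Add(2, Mul(Rational(1, 3), Mul(-13, d))) = Add(2, Mul(Rational(-13, 3), d)))
X = Rational(-9, 138311) (X = Pow(Add(Rational(154, 9), -15385), -1) = Pow(Rational(-138311, 9), -1) = Rational(-9, 138311) ≈ -6.5071e-5)
Function('r')(M, l) = 38 (Function('r')(M, l) = Add(42, -4) = 38)
Z = 2724 (Z = Add(4, Mul(-1, Mul(Add(2, Mul(Rational(-13, 3), -10)), -60))) = Add(4, Mul(-1, Mul(Add(2, Rational(130, 3)), -60))) = Add(4, Mul(-1, Mul(Rational(136, 3), -60))) = Add(4, Mul(-1, -2720)) = Add(4, 2720) = 2724)
Add(Add(X, Function('r')(-68, -29)), Z) = Add(Add(Rational(-9, 138311), 38), 2724) = Add(Rational(5255809, 138311), 2724) = Rational(382014973, 138311)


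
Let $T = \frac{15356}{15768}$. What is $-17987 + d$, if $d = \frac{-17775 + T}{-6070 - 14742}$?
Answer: $- \frac{1475599675037}{82040904} \approx -17986.0$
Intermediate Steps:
$T = \frac{3839}{3942}$ ($T = 15356 \cdot \frac{1}{15768} = \frac{3839}{3942} \approx 0.97387$)
$d = \frac{70065211}{82040904}$ ($d = \frac{-17775 + \frac{3839}{3942}}{-6070 - 14742} = - \frac{70065211}{3942 \left(-20812\right)} = \left(- \frac{70065211}{3942}\right) \left(- \frac{1}{20812}\right) = \frac{70065211}{82040904} \approx 0.85403$)
$-17987 + d = -17987 + \frac{70065211}{82040904} = - \frac{1475599675037}{82040904}$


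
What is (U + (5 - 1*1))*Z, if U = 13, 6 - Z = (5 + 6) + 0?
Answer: -85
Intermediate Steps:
Z = -5 (Z = 6 - ((5 + 6) + 0) = 6 - (11 + 0) = 6 - 1*11 = 6 - 11 = -5)
(U + (5 - 1*1))*Z = (13 + (5 - 1*1))*(-5) = (13 + (5 - 1))*(-5) = (13 + 4)*(-5) = 17*(-5) = -85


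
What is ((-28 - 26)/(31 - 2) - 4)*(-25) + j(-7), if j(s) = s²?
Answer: 5671/29 ≈ 195.55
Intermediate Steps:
((-28 - 26)/(31 - 2) - 4)*(-25) + j(-7) = ((-28 - 26)/(31 - 2) - 4)*(-25) + (-7)² = (-54/29 - 4)*(-25) + 49 = -170/29*(-25) + 49 = 4250/29 + 49 = 5671/29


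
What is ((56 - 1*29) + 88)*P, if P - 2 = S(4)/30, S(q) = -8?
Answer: 598/3 ≈ 199.33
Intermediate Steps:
P = 26/15 (P = 2 - 8/30 = 2 - 8*1/30 = 2 - 4/15 = 26/15 ≈ 1.7333)
((56 - 1*29) + 88)*P = ((56 - 1*29) + 88)*(26/15) = ((56 - 29) + 88)*(26/15) = (27 + 88)*(26/15) = 115*(26/15) = 598/3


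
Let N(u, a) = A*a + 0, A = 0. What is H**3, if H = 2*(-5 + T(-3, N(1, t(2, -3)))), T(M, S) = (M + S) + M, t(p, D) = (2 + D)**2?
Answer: -10648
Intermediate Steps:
N(u, a) = 0 (N(u, a) = 0*a + 0 = 0 + 0 = 0)
T(M, S) = S + 2*M
H = -22 (H = 2*(-5 + (0 + 2*(-3))) = 2*(-5 + (0 - 6)) = 2*(-5 - 6) = 2*(-11) = -22)
H**3 = (-22)**3 = -10648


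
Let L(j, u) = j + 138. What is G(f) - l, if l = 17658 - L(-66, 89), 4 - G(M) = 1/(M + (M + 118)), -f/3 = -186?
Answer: -21696189/1234 ≈ -17582.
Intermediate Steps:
L(j, u) = 138 + j
f = 558 (f = -3*(-186) = 558)
G(M) = 4 - 1/(118 + 2*M) (G(M) = 4 - 1/(M + (M + 118)) = 4 - 1/(M + (118 + M)) = 4 - 1/(118 + 2*M))
l = 17586 (l = 17658 - (138 - 66) = 17658 - 1*72 = 17658 - 72 = 17586)
G(f) - l = (471 + 8*558)/(2*(59 + 558)) - 1*17586 = (½)*(471 + 4464)/617 - 17586 = (½)*(1/617)*4935 - 17586 = 4935/1234 - 17586 = -21696189/1234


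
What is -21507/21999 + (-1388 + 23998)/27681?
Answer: -32645959/202984773 ≈ -0.16083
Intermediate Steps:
-21507/21999 + (-1388 + 23998)/27681 = -21507*1/21999 + 22610*(1/27681) = -7169/7333 + 22610/27681 = -32645959/202984773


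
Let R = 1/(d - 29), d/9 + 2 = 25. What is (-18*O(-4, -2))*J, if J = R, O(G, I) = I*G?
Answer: -72/89 ≈ -0.80899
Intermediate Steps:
d = 207 (d = -18 + 9*25 = -18 + 225 = 207)
O(G, I) = G*I
R = 1/178 (R = 1/(207 - 29) = 1/178 ≈ 0.0056180)
J = 1/178 ≈ 0.0056180
(-18*O(-4, -2))*J = -(-72)*(-2)*(1/178) = -18*8*(1/178) = -144*1/178 = -72/89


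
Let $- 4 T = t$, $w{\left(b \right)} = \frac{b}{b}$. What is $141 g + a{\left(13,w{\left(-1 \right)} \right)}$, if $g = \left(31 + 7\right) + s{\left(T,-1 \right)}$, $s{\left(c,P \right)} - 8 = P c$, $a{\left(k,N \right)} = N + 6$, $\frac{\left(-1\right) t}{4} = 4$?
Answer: $5929$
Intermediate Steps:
$w{\left(b \right)} = 1$
$t = -16$ ($t = \left(-4\right) 4 = -16$)
$T = 4$ ($T = \left(- \frac{1}{4}\right) \left(-16\right) = 4$)
$a{\left(k,N \right)} = 6 + N$
$s{\left(c,P \right)} = 8 + P c$
$g = 42$ ($g = \left(31 + 7\right) + \left(8 - 4\right) = 38 + \left(8 - 4\right) = 38 + 4 = 42$)
$141 g + a{\left(13,w{\left(-1 \right)} \right)} = 141 \cdot 42 + \left(6 + 1\right) = 5922 + 7 = 5929$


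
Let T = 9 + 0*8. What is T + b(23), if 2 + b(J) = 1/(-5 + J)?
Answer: 127/18 ≈ 7.0556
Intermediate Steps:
b(J) = -2 + 1/(-5 + J)
T = 9 (T = 9 + 0 = 9)
T + b(23) = 9 + (11 - 2*23)/(-5 + 23) = 9 + (11 - 46)/18 = 9 + (1/18)*(-35) = 9 - 35/18 = 127/18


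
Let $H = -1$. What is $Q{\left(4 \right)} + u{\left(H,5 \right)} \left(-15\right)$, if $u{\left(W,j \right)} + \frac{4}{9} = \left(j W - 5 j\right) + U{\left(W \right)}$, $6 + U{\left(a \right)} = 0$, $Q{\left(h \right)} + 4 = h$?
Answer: $\frac{1640}{3} \approx 546.67$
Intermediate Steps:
$Q{\left(h \right)} = -4 + h$
$U{\left(a \right)} = -6$ ($U{\left(a \right)} = -6 + 0 = -6$)
$u{\left(W,j \right)} = - \frac{58}{9} - 5 j + W j$ ($u{\left(W,j \right)} = - \frac{4}{9} - \left(6 + 5 j - j W\right) = - \frac{4}{9} - \left(6 + 5 j - W j\right) = - \frac{58}{9} - 5 j + W j$)
$Q{\left(4 \right)} + u{\left(H,5 \right)} \left(-15\right) = \left(-4 + 4\right) + \left(- \frac{58}{9} - 25 - 5\right) \left(-15\right) = 0 + \left(- \frac{58}{9} - 25 - 5\right) \left(-15\right) = 0 - - \frac{1640}{3} = 0 + \frac{1640}{3} = \frac{1640}{3}$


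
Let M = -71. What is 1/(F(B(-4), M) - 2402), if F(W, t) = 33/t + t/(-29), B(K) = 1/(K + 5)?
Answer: -2059/4941634 ≈ -0.00041666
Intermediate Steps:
B(K) = 1/(5 + K)
F(W, t) = 33/t - t/29 (F(W, t) = 33/t + t*(-1/29) = 33/t - t/29)
1/(F(B(-4), M) - 2402) = 1/((33/(-71) - 1/29*(-71)) - 2402) = 1/((33*(-1/71) + 71/29) - 2402) = 1/((-33/71 + 71/29) - 2402) = 1/(4084/2059 - 2402) = 1/(-4941634/2059) = -2059/4941634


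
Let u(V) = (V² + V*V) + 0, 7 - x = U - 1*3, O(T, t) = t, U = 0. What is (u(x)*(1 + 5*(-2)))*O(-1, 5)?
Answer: -9000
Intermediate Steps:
x = 10 (x = 7 - (0 - 1*3) = 7 - (0 - 3) = 7 - 1*(-3) = 7 + 3 = 10)
u(V) = 2*V² (u(V) = (V² + V²) + 0 = 2*V² + 0 = 2*V²)
(u(x)*(1 + 5*(-2)))*O(-1, 5) = ((2*10²)*(1 + 5*(-2)))*5 = ((2*100)*(1 - 10))*5 = (200*(-9))*5 = -1800*5 = -9000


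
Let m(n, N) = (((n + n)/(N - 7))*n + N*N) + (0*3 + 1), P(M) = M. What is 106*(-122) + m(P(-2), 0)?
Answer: -90525/7 ≈ -12932.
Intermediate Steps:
m(n, N) = 1 + N² + 2*n²/(-7 + N) (m(n, N) = (((2*n)/(-7 + N))*n + N²) + (0 + 1) = ((2*n/(-7 + N))*n + N²) + 1 = (2*n²/(-7 + N) + N²) + 1 = (N² + 2*n²/(-7 + N)) + 1 = 1 + N² + 2*n²/(-7 + N))
106*(-122) + m(P(-2), 0) = 106*(-122) + (-7 + 0 + 0³ - 7*0² + 2*(-2)²)/(-7 + 0) = -12932 + (-7 + 0 + 0 - 7*0 + 2*4)/(-7) = -12932 - (-7 + 0 + 0 + 0 + 8)/7 = -12932 - ⅐*1 = -12932 - ⅐ = -90525/7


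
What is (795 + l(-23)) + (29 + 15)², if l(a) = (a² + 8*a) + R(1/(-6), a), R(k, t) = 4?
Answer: 3080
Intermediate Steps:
l(a) = 4 + a² + 8*a (l(a) = (a² + 8*a) + 4 = 4 + a² + 8*a)
(795 + l(-23)) + (29 + 15)² = (795 + (4 + (-23)² + 8*(-23))) + (29 + 15)² = (795 + (4 + 529 - 184)) + 44² = (795 + 349) + 1936 = 1144 + 1936 = 3080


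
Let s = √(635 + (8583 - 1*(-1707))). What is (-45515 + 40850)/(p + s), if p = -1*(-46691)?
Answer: -217813515/2180038556 + 23325*√437/2180038556 ≈ -0.099689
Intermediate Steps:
p = 46691
s = 5*√437 (s = √(635 + (8583 + 1707)) = √(635 + 10290) = √10925 = 5*√437 ≈ 104.52)
(-45515 + 40850)/(p + s) = (-45515 + 40850)/(46691 + 5*√437) = -4665/(46691 + 5*√437)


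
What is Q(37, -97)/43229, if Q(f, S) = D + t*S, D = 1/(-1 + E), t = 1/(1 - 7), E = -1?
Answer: 47/129687 ≈ 0.00036241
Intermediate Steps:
t = -⅙ (t = 1/(-6) = -⅙ ≈ -0.16667)
D = -½ (D = 1/(-1 - 1) = 1/(-2) = -½ ≈ -0.50000)
Q(f, S) = -½ - S/6
Q(37, -97)/43229 = (-½ - ⅙*(-97))/43229 = (-½ + 97/6)*(1/43229) = (47/3)*(1/43229) = 47/129687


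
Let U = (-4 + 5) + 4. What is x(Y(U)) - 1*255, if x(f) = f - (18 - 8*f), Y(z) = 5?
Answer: -228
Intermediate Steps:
U = 5 (U = 1 + 4 = 5)
x(f) = -18 + 9*f (x(f) = f - (18 - 8*f) = f + (-18 + 8*f) = -18 + 9*f)
x(Y(U)) - 1*255 = (-18 + 9*5) - 1*255 = (-18 + 45) - 255 = 27 - 255 = -228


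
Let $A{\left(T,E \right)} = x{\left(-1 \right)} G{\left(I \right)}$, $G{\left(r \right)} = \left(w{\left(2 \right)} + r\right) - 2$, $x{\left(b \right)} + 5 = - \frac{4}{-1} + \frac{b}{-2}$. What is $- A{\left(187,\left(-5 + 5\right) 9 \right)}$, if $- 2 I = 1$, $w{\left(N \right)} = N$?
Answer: $- \frac{1}{4} \approx -0.25$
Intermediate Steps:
$I = - \frac{1}{2}$ ($I = \left(- \frac{1}{2}\right) 1 = - \frac{1}{2} \approx -0.5$)
$x{\left(b \right)} = -1 - \frac{b}{2}$ ($x{\left(b \right)} = -5 + \left(- \frac{4}{-1} + \frac{b}{-2}\right) = -5 + \left(\left(-4\right) \left(-1\right) + b \left(- \frac{1}{2}\right)\right) = -5 - \left(-4 + \frac{b}{2}\right) = -1 - \frac{b}{2}$)
$G{\left(r \right)} = r$ ($G{\left(r \right)} = \left(2 + r\right) - 2 = r$)
$A{\left(T,E \right)} = \frac{1}{4}$ ($A{\left(T,E \right)} = \left(-1 - - \frac{1}{2}\right) \left(- \frac{1}{2}\right) = \left(-1 + \frac{1}{2}\right) \left(- \frac{1}{2}\right) = \left(- \frac{1}{2}\right) \left(- \frac{1}{2}\right) = \frac{1}{4}$)
$- A{\left(187,\left(-5 + 5\right) 9 \right)} = \left(-1\right) \frac{1}{4} = - \frac{1}{4}$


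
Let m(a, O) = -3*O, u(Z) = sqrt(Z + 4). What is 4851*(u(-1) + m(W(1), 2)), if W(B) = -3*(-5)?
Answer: -29106 + 4851*sqrt(3) ≈ -20704.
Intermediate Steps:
u(Z) = sqrt(4 + Z)
W(B) = 15
4851*(u(-1) + m(W(1), 2)) = 4851*(sqrt(4 - 1) - 3*2) = 4851*(sqrt(3) - 6) = 4851*(-6 + sqrt(3)) = -29106 + 4851*sqrt(3)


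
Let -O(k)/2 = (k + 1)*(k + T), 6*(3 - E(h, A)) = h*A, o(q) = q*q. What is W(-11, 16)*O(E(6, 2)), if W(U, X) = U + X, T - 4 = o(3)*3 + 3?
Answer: -700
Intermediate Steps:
o(q) = q**2
E(h, A) = 3 - A*h/6 (E(h, A) = 3 - h*A/6 = 3 - A*h/6)
T = 34 (T = 4 + (3**2*3 + 3) = 4 + (9*3 + 3) = 4 + (27 + 3) = 4 + 30 = 34)
O(k) = -2*(1 + k)*(34 + k) (O(k) = -2*(k + 1)*(k + 34) = -2*(1 + k)*(34 + k))
W(-11, 16)*O(E(6, 2)) = (-11 + 16)*(-68 - 70*(3 - 1/6*2*6) - 2*(3 - 1/6*2*6)**2) = 5*(-68 - 70*(3 - 2) - 2*(3 - 2)**2) = 5*(-68 - 70*1 - 2*1**2) = 5*(-68 - 70 - 2*1) = 5*(-68 - 70 - 2) = 5*(-140) = -700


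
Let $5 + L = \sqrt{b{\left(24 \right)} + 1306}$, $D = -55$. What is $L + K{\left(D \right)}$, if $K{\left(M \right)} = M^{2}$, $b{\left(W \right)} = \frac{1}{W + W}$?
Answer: $3020 + \frac{\sqrt{188067}}{12} \approx 3056.1$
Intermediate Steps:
$b{\left(W \right)} = \frac{1}{2 W}$
$L = -5 + \frac{\sqrt{188067}}{12}$ ($L = -5 + \sqrt{\frac{1}{2 \cdot 24} + 1306} = -5 + \sqrt{\frac{1}{2} \cdot \frac{1}{24} + 1306} = -5 + \sqrt{\frac{1}{48} + 1306} = -5 + \sqrt{\frac{62689}{48}} = -5 + \frac{\sqrt{188067}}{12} \approx 31.139$)
$L + K{\left(D \right)} = \left(-5 + \frac{\sqrt{188067}}{12}\right) + \left(-55\right)^{2} = \left(-5 + \frac{\sqrt{188067}}{12}\right) + 3025 = 3020 + \frac{\sqrt{188067}}{12}$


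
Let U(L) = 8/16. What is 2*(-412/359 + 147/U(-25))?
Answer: 210268/359 ≈ 585.71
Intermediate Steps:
U(L) = 1/2 (U(L) = 8*(1/16) = 1/2)
2*(-412/359 + 147/U(-25)) = 2*(-412/359 + 147/(1/2)) = 2*(-412*1/359 + 147*2) = 2*(-412/359 + 294) = 2*(105134/359) = 210268/359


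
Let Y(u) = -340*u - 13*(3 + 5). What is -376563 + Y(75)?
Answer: -402167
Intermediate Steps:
Y(u) = -104 - 340*u (Y(u) = -340*u - 13*8 = -340*u - 104 = -104 - 340*u)
-376563 + Y(75) = -376563 + (-104 - 340*75) = -376563 + (-104 - 25500) = -376563 - 25604 = -402167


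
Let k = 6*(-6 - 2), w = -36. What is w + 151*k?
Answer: -7284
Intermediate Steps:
k = -48 (k = 6*(-8) = -48)
w + 151*k = -36 + 151*(-48) = -36 - 7248 = -7284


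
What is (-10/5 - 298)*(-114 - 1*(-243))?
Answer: -38700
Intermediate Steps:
(-10/5 - 298)*(-114 - 1*(-243)) = (-10*⅕ - 298)*(-114 + 243) = (-2 - 298)*129 = -300*129 = -38700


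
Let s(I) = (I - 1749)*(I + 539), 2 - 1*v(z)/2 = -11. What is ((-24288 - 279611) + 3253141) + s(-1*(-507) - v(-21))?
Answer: 1655882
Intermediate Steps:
v(z) = 26 (v(z) = 4 - 2*(-11) = 4 + 22 = 26)
s(I) = (-1749 + I)*(539 + I)
((-24288 - 279611) + 3253141) + s(-1*(-507) - v(-21)) = ((-24288 - 279611) + 3253141) + (-942711 + (-1*(-507) - 1*26)**2 - 1210*(-1*(-507) - 1*26)) = (-303899 + 3253141) + (-942711 + (507 - 26)**2 - 1210*(507 - 26)) = 2949242 + (-942711 + 481**2 - 1210*481) = 2949242 + (-942711 + 231361 - 582010) = 2949242 - 1293360 = 1655882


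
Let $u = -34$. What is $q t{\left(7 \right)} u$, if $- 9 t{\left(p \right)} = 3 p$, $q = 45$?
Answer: $3570$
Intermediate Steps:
$t{\left(p \right)} = - \frac{p}{3}$ ($t{\left(p \right)} = - \frac{3 p}{9} = - \frac{p}{3}$)
$q t{\left(7 \right)} u = 45 \left(\left(- \frac{1}{3}\right) 7\right) \left(-34\right) = 45 \left(- \frac{7}{3}\right) \left(-34\right) = \left(-105\right) \left(-34\right) = 3570$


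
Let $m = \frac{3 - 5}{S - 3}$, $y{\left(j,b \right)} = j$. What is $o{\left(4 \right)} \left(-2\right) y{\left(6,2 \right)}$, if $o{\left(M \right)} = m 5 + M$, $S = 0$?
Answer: $-88$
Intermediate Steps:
$m = \frac{2}{3}$ ($m = \frac{3 - 5}{0 - 3} = - \frac{2}{-3} = \left(-2\right) \left(- \frac{1}{3}\right) = \frac{2}{3} \approx 0.66667$)
$o{\left(M \right)} = \frac{10}{3} + M$ ($o{\left(M \right)} = \frac{2}{3} \cdot 5 + M = \frac{10}{3} + M$)
$o{\left(4 \right)} \left(-2\right) y{\left(6,2 \right)} = \left(\frac{10}{3} + 4\right) \left(-2\right) 6 = \frac{22}{3} \left(-2\right) 6 = \left(- \frac{44}{3}\right) 6 = -88$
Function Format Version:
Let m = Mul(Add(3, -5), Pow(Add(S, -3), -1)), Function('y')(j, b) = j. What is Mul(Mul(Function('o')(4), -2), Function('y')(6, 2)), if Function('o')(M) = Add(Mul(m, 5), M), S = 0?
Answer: -88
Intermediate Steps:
m = Rational(2, 3) (m = Mul(Add(3, -5), Pow(Add(0, -3), -1)) = Mul(-2, Pow(-3, -1)) = Mul(-2, Rational(-1, 3)) = Rational(2, 3) ≈ 0.66667)
Function('o')(M) = Add(Rational(10, 3), M) (Function('o')(M) = Add(Mul(Rational(2, 3), 5), M) = Add(Rational(10, 3), M))
Mul(Mul(Function('o')(4), -2), Function('y')(6, 2)) = Mul(Mul(Add(Rational(10, 3), 4), -2), 6) = Mul(Mul(Rational(22, 3), -2), 6) = Mul(Rational(-44, 3), 6) = -88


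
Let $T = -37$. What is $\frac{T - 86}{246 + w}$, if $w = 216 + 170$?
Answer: $- \frac{123}{632} \approx -0.19462$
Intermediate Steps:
$w = 386$
$\frac{T - 86}{246 + w} = \frac{-37 - 86}{246 + 386} = - \frac{123}{632}$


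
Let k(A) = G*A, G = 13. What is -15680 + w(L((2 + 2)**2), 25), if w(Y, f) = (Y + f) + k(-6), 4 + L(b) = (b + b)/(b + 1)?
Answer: -267497/17 ≈ -15735.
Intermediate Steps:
k(A) = 13*A
L(b) = -4 + 2*b/(1 + b) (L(b) = -4 + (b + b)/(b + 1) = -4 + (2*b)/(1 + b) = -4 + 2*b/(1 + b))
w(Y, f) = -78 + Y + f (w(Y, f) = (Y + f) + 13*(-6) = (Y + f) - 78 = -78 + Y + f)
-15680 + w(L((2 + 2)**2), 25) = -15680 + (-78 + 2*(-2 - (2 + 2)**2)/(1 + (2 + 2)**2) + 25) = -15680 + (-78 + 2*(-2 - 1*4**2)/(1 + 4**2) + 25) = -15680 + (-78 + 2*(-2 - 1*16)/(1 + 16) + 25) = -15680 + (-78 + 2*(-2 - 16)/17 + 25) = -15680 + (-78 + 2*(1/17)*(-18) + 25) = -15680 + (-78 - 36/17 + 25) = -15680 - 937/17 = -267497/17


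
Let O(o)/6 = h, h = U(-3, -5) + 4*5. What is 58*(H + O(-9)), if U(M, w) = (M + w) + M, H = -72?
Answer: -1044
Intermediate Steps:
U(M, w) = w + 2*M
h = 9 (h = (-5 + 2*(-3)) + 4*5 = (-5 - 6) + 20 = -11 + 20 = 9)
O(o) = 54 (O(o) = 6*9 = 54)
58*(H + O(-9)) = 58*(-72 + 54) = 58*(-18) = -1044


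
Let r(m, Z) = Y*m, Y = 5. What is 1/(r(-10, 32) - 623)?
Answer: -1/673 ≈ -0.0014859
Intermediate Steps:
r(m, Z) = 5*m
1/(r(-10, 32) - 623) = 1/(5*(-10) - 623) = 1/(-50 - 623) = 1/(-673) = -1/673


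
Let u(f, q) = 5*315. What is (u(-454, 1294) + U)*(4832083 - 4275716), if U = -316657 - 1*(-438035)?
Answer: 68406991751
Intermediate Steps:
U = 121378 (U = -316657 + 438035 = 121378)
u(f, q) = 1575
(u(-454, 1294) + U)*(4832083 - 4275716) = (1575 + 121378)*(4832083 - 4275716) = 122953*556367 = 68406991751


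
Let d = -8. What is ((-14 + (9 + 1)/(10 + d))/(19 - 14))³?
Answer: -729/125 ≈ -5.8320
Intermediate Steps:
((-14 + (9 + 1)/(10 + d))/(19 - 14))³ = ((-14 + (9 + 1)/(10 - 8))/(19 - 14))³ = ((-14 + 10/2)/5)³ = ((-14 + 10*(½))*(⅕))³ = ((-14 + 5)*(⅕))³ = (-9*⅕)³ = (-9/5)³ = -729/125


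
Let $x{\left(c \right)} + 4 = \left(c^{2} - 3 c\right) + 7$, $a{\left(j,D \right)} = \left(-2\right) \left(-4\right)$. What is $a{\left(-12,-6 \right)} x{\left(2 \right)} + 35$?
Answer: $43$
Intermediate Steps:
$a{\left(j,D \right)} = 8$
$x{\left(c \right)} = 3 + c^{2} - 3 c$ ($x{\left(c \right)} = -4 + \left(\left(c^{2} - 3 c\right) + 7\right) = -4 + \left(7 + c^{2} - 3 c\right) = 3 + c^{2} - 3 c$)
$a{\left(-12,-6 \right)} x{\left(2 \right)} + 35 = 8 \left(3 + 2^{2} - 6\right) + 35 = 8 \left(3 + 4 - 6\right) + 35 = 8 \cdot 1 + 35 = 8 + 35 = 43$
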